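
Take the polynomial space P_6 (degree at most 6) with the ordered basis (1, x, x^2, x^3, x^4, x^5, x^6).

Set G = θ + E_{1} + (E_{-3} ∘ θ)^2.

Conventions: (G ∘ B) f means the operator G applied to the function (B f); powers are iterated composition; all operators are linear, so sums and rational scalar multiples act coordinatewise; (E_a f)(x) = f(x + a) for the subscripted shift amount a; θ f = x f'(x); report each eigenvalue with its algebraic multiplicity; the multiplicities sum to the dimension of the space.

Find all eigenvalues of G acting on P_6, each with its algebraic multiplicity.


image of 1: 1
image of x: 3x - 2
image of x^2: 7x^2 - 34x + 73
image of x^3: 13x^3 - 132x^2 + 651x - 971
image of x^4: 21x^4 - 332x^3 + 2598x^2 - 8636x + 10369
image of x^5: 31x^5 - 670x^4 + 7210x^3 - 37790x^2 + 97205x - 97199
image of x^6: 43x^6 - 1182x^5 + 16215x^4 - 116620x^3 + 466575x^2 - 979770x + 839809
the matrix is upper triangular; its diagonal is (1, 3, 7, 13, 21, 31, 43)
for a triangular matrix the eigenvalues are the diagonal entries, with algebraic multiplicity their repetition count

λ = 1 (multiplicity 1), λ = 3 (multiplicity 1), λ = 7 (multiplicity 1), λ = 13 (multiplicity 1), λ = 21 (multiplicity 1), λ = 31 (multiplicity 1), λ = 43 (multiplicity 1)


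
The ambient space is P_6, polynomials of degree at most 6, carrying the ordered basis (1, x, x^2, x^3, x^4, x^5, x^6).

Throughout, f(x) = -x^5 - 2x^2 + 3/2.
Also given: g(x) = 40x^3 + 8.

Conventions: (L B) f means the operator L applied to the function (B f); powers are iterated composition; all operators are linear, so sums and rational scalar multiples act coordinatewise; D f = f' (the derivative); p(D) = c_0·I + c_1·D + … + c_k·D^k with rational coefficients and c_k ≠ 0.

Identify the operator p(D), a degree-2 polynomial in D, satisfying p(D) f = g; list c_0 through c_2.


p(D) = -2·D^2, i.e. c_0 = 0, c_1 = 0, c_2 = -2

D^0 f = -x^5 - 2x^2 + 3/2
D^1 f = -5x^4 - 4x
D^2 f = -20x^3 - 4
matching coefficients of g against c_0 f + c_1 Df + … from the top degree down determines the c_i
solution: c_0 = 0, c_1 = 0, c_2 = -2


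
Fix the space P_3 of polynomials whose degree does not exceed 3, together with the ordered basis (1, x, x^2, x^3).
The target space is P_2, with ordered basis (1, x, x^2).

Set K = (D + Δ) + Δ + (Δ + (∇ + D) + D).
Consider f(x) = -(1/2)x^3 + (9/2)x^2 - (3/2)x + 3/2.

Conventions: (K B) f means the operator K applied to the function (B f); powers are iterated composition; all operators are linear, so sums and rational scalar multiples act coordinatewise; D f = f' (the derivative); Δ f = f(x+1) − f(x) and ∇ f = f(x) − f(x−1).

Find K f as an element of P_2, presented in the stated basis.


D f = -(3/2)x^2 + 9x - 3/2
Δ f = -(3/2)x^2 + (15/2)x + 5/2
(D + Δ) f = -3x^2 + (33/2)x + 1
Δ f = -(3/2)x^2 + (15/2)x + 5/2
Δ f = -(3/2)x^2 + (15/2)x + 5/2
∇ f = -(3/2)x^2 + (21/2)x - 13/2
D f = -(3/2)x^2 + 9x - 3/2
(∇ + D) f = -3x^2 + (39/2)x - 8
D f = -(3/2)x^2 + 9x - 3/2
(Δ + (∇ + D) + D) f = -6x^2 + 36x - 7
((D + Δ) + Δ + (Δ + (∇ + D) + D)) f = -(21/2)x^2 + 60x - 7/2

g(x) = -(21/2)x^2 + 60x - 7/2


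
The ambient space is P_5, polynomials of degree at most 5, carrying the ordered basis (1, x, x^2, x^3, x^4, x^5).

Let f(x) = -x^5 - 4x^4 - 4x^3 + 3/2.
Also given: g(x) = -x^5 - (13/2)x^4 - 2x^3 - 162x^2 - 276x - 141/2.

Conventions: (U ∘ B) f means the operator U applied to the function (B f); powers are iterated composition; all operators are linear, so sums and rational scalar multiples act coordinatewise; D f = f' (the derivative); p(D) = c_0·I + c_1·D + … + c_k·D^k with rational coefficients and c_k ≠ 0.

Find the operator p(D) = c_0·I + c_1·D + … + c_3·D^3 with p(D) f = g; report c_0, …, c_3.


D^0 f = -x^5 - 4x^4 - 4x^3 + 3/2
D^1 f = -5x^4 - 16x^3 - 12x^2
D^2 f = -20x^3 - 48x^2 - 24x
D^3 f = -60x^2 - 96x - 24
matching coefficients of g against c_0 f + c_1 Df + … from the top degree down determines the c_i
solution: c_0 = 1, c_1 = 1/2, c_2 = -1/2, c_3 = 3

c_0 = 1, c_1 = 1/2, c_2 = -1/2, c_3 = 3


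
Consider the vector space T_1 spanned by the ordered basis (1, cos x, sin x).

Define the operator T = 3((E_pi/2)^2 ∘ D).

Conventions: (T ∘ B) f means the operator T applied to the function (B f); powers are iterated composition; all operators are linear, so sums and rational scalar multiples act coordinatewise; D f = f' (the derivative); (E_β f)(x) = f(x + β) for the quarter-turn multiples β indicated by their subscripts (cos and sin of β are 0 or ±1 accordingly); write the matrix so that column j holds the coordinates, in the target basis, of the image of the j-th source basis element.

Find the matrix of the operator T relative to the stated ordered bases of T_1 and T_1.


the matrix is [[0, 0, 0]; [0, 0, -3]; [0, 3, 0]] (rows listed top to bottom)

image of 1: 0
image of cos x: 3sin x
image of sin x: -3cos x
each image's coordinates form column j of the matrix


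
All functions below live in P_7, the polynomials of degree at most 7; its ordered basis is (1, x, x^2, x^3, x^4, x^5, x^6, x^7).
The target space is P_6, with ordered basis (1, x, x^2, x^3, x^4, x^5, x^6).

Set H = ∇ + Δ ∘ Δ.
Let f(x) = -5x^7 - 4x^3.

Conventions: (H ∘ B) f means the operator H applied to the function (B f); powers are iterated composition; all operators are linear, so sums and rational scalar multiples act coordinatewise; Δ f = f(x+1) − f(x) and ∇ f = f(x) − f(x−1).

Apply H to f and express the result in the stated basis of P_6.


∇ f = -35x^6 + 105x^5 - 175x^4 + 175x^3 - 117x^2 + 47x - 9
Δ f = -35x^6 - 105x^5 - 175x^4 - 175x^3 - 117x^2 - 47x - 9
Δ Δ f = -210x^5 - 1050x^4 - 2450x^3 - 3150x^2 - 2194x - 654
(∇ + Δ ∘ Δ) f = -35x^6 - 105x^5 - 1225x^4 - 2275x^3 - 3267x^2 - 2147x - 663

g(x) = -35x^6 - 105x^5 - 1225x^4 - 2275x^3 - 3267x^2 - 2147x - 663


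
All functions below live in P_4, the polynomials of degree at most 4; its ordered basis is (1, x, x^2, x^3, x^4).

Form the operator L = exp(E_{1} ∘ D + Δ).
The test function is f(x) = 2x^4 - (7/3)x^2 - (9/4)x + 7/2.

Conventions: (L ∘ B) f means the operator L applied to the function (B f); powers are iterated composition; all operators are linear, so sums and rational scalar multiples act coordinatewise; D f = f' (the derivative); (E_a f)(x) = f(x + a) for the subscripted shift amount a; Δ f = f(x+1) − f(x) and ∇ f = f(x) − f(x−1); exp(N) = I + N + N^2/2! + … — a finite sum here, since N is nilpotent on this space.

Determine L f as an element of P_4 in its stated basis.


the result is g(x) = 2x^4 + 16x^3 + (245/3)x^2 + (2741/12)x + 860/3

order-1 term: 16x^3 + 36x^2 + (68/3)x - 3/2
order-2 term: 48x^2 + 144x + 326/3
order-3 term: 64x + 144
order-4 term: 32
the series for exp(E_{1} ∘ D + Δ) f terminates at order 4
exp(E_{1} ∘ D + Δ) f = 2x^4 + 16x^3 + (245/3)x^2 + (2741/12)x + 860/3


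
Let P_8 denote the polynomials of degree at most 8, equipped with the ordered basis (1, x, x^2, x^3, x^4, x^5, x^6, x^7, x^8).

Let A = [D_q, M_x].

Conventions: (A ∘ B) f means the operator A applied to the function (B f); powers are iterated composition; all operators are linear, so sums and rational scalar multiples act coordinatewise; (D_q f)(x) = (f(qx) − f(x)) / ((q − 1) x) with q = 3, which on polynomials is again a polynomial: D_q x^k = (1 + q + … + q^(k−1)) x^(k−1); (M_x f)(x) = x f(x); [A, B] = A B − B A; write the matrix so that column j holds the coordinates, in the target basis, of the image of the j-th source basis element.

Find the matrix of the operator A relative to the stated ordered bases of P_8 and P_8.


image of 1: 1
image of x: 3x
image of x^2: 9x^2
image of x^3: 27x^3
image of x^4: 81x^4
image of x^5: 243x^5
image of x^6: 729x^6
image of x^7: 2187x^7
image of x^8: 6561x^8
each image's coordinates form column j of the matrix

the matrix is [[1, 0, 0, 0, 0, 0, 0, 0, 0]; [0, 3, 0, 0, 0, 0, 0, 0, 0]; [0, 0, 9, 0, 0, 0, 0, 0, 0]; [0, 0, 0, 27, 0, 0, 0, 0, 0]; [0, 0, 0, 0, 81, 0, 0, 0, 0]; [0, 0, 0, 0, 0, 243, 0, 0, 0]; [0, 0, 0, 0, 0, 0, 729, 0, 0]; [0, 0, 0, 0, 0, 0, 0, 2187, 0]; [0, 0, 0, 0, 0, 0, 0, 0, 6561]] (rows listed top to bottom)


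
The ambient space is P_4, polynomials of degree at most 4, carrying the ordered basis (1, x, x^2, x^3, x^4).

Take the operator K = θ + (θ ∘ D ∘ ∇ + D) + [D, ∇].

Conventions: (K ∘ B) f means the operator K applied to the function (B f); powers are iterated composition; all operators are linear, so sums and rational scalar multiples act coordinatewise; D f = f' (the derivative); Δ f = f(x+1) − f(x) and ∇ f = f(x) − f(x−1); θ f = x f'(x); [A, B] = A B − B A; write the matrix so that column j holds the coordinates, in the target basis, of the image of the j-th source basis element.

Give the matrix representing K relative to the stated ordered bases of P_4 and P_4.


image of 1: 0
image of x: x + 1
image of x^2: 2x^2 + 2x
image of x^3: 3x^3 + 3x^2 + 6x
image of x^4: 4x^4 + 4x^3 + 24x^2 - 12x
each image's coordinates form column j of the matrix

the matrix is [[0, 1, 0, 0, 0]; [0, 1, 2, 6, -12]; [0, 0, 2, 3, 24]; [0, 0, 0, 3, 4]; [0, 0, 0, 0, 4]] (rows listed top to bottom)


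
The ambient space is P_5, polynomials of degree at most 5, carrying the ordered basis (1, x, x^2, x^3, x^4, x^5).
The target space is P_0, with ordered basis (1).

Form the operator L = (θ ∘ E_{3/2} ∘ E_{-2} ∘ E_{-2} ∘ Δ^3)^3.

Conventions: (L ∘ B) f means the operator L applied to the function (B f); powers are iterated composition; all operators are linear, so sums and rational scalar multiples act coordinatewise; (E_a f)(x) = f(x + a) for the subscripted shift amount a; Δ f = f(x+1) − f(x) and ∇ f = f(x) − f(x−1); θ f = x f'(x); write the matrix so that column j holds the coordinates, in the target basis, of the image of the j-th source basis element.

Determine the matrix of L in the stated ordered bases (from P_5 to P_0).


the matrix is [[0, 0, 0, 0, 0, 0]] (rows listed top to bottom)

image of 1: 0
image of x: 0
image of x^2: 0
image of x^3: 0
image of x^4: 0
image of x^5: 0
each image's coordinates form column j of the matrix


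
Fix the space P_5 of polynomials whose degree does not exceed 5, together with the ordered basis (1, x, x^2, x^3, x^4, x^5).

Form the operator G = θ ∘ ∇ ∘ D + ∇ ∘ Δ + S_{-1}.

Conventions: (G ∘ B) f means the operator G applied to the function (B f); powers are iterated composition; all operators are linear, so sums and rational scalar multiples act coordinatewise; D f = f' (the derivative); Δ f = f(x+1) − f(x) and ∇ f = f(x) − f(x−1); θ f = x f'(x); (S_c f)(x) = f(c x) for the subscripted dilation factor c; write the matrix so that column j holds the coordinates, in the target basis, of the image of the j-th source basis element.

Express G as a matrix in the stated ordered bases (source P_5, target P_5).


the matrix is [[1, 0, 2, 0, 2, 0]; [0, -1, 0, 12, -12, 30]; [0, 0, 1, 0, 36, -60]; [0, 0, 0, -1, 0, 80]; [0, 0, 0, 0, 1, 0]; [0, 0, 0, 0, 0, -1]] (rows listed top to bottom)

image of 1: 1
image of x: -x
image of x^2: x^2 + 2
image of x^3: -x^3 + 12x
image of x^4: x^4 + 36x^2 - 12x + 2
image of x^5: -x^5 + 80x^3 - 60x^2 + 30x
each image's coordinates form column j of the matrix


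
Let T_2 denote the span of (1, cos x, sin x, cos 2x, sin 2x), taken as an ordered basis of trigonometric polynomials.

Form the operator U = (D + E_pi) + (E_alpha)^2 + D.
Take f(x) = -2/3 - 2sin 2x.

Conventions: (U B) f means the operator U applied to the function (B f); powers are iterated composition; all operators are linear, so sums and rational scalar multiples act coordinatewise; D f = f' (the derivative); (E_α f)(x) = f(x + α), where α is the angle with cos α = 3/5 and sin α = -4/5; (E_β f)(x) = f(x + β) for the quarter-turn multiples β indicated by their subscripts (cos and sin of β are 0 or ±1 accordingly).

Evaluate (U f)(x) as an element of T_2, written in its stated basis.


g(x) = -4/3 - (5672/625)cos 2x - (196/625)sin 2x

D f = -4cos 2x
E_pi f = -2/3 - 2sin 2x
(D + E_pi) f = -2/3 - 4cos 2x - 2sin 2x
E_alpha f = -2/3 + (48/25)cos 2x + (14/25)sin 2x
E_alpha E_alpha f = -2/3 - (672/625)cos 2x + (1054/625)sin 2x
D f = -4cos 2x
((D + E_pi) + (E_alpha)^2 + D) f = -4/3 - (5672/625)cos 2x - (196/625)sin 2x


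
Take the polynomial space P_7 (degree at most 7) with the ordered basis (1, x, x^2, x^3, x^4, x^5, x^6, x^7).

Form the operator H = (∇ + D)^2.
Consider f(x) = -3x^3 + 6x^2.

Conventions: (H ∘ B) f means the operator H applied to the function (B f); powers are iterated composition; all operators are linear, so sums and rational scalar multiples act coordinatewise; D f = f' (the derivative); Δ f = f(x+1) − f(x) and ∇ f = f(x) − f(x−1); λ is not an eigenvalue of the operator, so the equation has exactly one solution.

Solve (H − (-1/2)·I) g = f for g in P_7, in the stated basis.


write g with unknown coordinates in the stated basis and equate coefficients in (H − (-1/2)·I) g = f
solving from the highest basis element down gives g = -6x^3 + 12x^2 + 288x - 336
check: H g = -144x + 168
so H g − (-1/2)·g = -3x^3 + 6x^2 = f ✓

g(x) = -6x^3 + 12x^2 + 288x - 336


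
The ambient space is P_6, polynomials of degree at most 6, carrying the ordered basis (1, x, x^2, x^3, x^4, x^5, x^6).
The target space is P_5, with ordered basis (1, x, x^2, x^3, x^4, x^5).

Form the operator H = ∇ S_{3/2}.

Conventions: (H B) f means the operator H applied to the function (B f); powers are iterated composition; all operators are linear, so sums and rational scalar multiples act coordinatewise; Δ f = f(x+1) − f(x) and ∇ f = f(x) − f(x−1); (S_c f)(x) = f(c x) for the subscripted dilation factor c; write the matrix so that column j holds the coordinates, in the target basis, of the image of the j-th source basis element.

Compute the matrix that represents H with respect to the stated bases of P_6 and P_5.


image of 1: 0
image of x: 3/2
image of x^2: (9/2)x - 9/4
image of x^3: (81/8)x^2 - (81/8)x + 27/8
image of x^4: (81/4)x^3 - (243/8)x^2 + (81/4)x - 81/16
image of x^5: (1215/32)x^4 - (1215/16)x^3 + (1215/16)x^2 - (1215/32)x + 243/32
image of x^6: (2187/32)x^5 - (10935/64)x^4 + (3645/16)x^3 - (10935/64)x^2 + (2187/32)x - 729/64
each image's coordinates form column j of the matrix

the matrix is [[0, 3/2, -9/4, 27/8, -81/16, 243/32, -729/64]; [0, 0, 9/2, -81/8, 81/4, -1215/32, 2187/32]; [0, 0, 0, 81/8, -243/8, 1215/16, -10935/64]; [0, 0, 0, 0, 81/4, -1215/16, 3645/16]; [0, 0, 0, 0, 0, 1215/32, -10935/64]; [0, 0, 0, 0, 0, 0, 2187/32]] (rows listed top to bottom)


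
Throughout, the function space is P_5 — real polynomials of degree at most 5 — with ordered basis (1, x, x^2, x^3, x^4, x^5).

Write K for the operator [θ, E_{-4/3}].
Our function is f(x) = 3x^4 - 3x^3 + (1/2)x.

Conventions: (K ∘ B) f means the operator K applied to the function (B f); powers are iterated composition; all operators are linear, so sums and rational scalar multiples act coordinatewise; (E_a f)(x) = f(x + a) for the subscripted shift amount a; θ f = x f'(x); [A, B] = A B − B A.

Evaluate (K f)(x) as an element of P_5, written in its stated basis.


E_{-4/3} f = 3x^4 - 19x^3 + 44x^2 - (791/18)x + 430/27
θ E_{-4/3} f = 12x^4 - 57x^3 + 88x^2 - (791/18)x
θ f = 12x^4 - 9x^3 + (1/2)x
E_{-4/3} θ f = 12x^4 - 73x^3 + 164x^2 - (2903/18)x + 1582/27
[θ, E_{-4/3}] f = 16x^3 - 76x^2 + (352/3)x - 1582/27

the image equals g(x) = 16x^3 - 76x^2 + (352/3)x - 1582/27


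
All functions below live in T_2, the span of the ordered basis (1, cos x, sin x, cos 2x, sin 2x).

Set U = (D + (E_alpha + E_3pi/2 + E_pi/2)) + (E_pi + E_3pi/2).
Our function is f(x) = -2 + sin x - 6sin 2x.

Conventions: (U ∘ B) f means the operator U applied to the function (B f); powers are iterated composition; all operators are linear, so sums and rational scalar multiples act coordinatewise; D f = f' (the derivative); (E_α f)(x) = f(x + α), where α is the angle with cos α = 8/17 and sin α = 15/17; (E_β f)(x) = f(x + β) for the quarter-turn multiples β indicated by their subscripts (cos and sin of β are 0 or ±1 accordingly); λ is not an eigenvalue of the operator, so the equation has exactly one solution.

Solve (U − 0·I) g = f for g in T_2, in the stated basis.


write g with unknown coordinates in the stated basis and equate coefficients in (U − 0·I) g = f
solving from the highest basis element down gives g = -2/5 - (5/6)cos x - (1/2)sin x + (4908/4205)cos 2x + (4434/4205)sin 2x
check: U g = -2 + sin x - 6sin 2x
so U g − 0·g = -2 + sin x - 6sin 2x = f ✓

the result is g(x) = -2/5 - (5/6)cos x - (1/2)sin x + (4908/4205)cos 2x + (4434/4205)sin 2x


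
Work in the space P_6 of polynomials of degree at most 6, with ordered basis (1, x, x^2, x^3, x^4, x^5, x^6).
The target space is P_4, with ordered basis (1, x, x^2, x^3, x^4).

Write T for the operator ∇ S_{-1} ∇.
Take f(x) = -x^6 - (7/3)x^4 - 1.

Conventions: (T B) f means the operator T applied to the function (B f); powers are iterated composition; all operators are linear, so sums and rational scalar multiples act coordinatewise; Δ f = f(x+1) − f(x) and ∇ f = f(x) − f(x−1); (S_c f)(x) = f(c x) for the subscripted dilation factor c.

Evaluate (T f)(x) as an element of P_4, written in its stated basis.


the result is g(x) = 30x^4 + 58x^2 + 20/3

∇ f = -6x^5 + 15x^4 - (88/3)x^3 + 29x^2 - (46/3)x + 10/3
S_{-1} ∇ f = 6x^5 + 15x^4 + (88/3)x^3 + 29x^2 + (46/3)x + 10/3
∇ (S_{-1} ∇) f = 30x^4 + 58x^2 + 20/3


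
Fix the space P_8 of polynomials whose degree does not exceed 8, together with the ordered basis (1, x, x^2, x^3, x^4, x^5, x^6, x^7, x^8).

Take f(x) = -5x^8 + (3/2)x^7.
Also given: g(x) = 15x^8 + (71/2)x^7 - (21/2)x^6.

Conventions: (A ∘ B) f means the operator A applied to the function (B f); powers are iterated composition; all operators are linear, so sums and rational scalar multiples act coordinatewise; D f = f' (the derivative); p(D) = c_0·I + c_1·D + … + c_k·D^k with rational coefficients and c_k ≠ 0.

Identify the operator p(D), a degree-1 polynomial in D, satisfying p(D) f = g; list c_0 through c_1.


p(D) = -3·I − D, i.e. c_0 = -3, c_1 = -1

D^0 f = -5x^8 + (3/2)x^7
D^1 f = -40x^7 + (21/2)x^6
matching coefficients of g against c_0 f + c_1 Df + … from the top degree down determines the c_i
solution: c_0 = -3, c_1 = -1


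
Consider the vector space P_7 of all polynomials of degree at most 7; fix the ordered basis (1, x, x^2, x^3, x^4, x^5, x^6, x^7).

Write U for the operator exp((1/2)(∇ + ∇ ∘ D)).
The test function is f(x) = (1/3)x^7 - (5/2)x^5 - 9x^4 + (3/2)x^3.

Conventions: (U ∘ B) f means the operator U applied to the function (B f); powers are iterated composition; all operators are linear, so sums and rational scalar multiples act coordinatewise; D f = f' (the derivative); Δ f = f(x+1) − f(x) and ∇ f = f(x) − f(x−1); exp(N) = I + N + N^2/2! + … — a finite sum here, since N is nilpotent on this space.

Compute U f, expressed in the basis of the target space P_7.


order-1 term: (7/6)x^6 + (7/2)x^5 - (215/12)x^4 - 13x^3 - (55/4)x^2 + (76/3)x - 11
order-2 term: (7/4)x^5 + (35/4)x^4 - (125/6)x^3 - 41x^2 + (76/3)x - 73/12
order-3 term: (35/24)x^4 + (35/4)x^3 - (15/2)x^2 - (251/8)x + 181/24
order-4 term: (35/48)x^3 + (35/8)x^2 - (5/96)x - 13/2
order-5 term: (7/32)x^2 + (35/32)x + 55/192
order-6 term: (7/192)x + 7/64
order-7 term: 1/384
the series for exp((1/2)(∇ + ∇ ∘ D)) f terminates at order 7
exp((1/2)(∇ + ∇ ∘ D)) f = (1/3)x^7 + (7/6)x^6 + (11/4)x^5 - (401/24)x^4 - (1097/48)x^3 - (1845/32)x^2 + (3911/192)x - 6007/384

g(x) = (1/3)x^7 + (7/6)x^6 + (11/4)x^5 - (401/24)x^4 - (1097/48)x^3 - (1845/32)x^2 + (3911/192)x - 6007/384


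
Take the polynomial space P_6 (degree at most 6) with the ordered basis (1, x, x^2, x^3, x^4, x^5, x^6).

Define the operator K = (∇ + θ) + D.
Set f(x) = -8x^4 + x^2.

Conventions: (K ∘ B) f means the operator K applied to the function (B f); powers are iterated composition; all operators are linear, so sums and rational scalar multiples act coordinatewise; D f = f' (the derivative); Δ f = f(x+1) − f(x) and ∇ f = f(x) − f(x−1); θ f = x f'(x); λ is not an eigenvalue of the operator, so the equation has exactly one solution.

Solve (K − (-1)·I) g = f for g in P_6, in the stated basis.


g(x) = -(8/5)x^4 + (16/5)x^3 - (139/15)x^2 + (398/15)x - 1007/15

write g with unknown coordinates in the stated basis and equate coefficients in (K − (-1)·I) g = f
solving from the highest basis element down gives g = -(8/5)x^4 + (16/5)x^3 - (139/15)x^2 + (398/15)x - 1007/15
check: K g = -(32/5)x^4 - (16/5)x^3 + (154/15)x^2 - (398/15)x + 1007/15
so K g − (-1)·g = -8x^4 + x^2 = f ✓


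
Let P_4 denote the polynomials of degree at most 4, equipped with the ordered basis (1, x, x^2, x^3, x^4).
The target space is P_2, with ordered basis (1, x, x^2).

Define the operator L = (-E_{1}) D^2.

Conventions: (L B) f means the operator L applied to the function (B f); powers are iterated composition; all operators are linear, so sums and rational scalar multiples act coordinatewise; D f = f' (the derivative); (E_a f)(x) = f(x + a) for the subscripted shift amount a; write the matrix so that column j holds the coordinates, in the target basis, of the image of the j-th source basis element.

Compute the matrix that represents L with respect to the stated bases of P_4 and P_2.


the matrix is [[0, 0, -2, -6, -12]; [0, 0, 0, -6, -24]; [0, 0, 0, 0, -12]] (rows listed top to bottom)

image of 1: 0
image of x: 0
image of x^2: -2
image of x^3: -6x - 6
image of x^4: -12x^2 - 24x - 12
each image's coordinates form column j of the matrix


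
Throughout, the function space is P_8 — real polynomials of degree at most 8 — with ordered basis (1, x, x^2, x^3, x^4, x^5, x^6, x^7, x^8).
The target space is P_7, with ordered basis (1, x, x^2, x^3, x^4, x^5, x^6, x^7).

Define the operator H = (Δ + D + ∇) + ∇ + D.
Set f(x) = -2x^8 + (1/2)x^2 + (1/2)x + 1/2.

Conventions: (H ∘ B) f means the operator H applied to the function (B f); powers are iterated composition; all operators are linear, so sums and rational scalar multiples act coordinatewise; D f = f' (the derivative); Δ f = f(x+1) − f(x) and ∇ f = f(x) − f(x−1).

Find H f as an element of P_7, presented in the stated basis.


the image equals g(x) = -80x^7 + 56x^6 - 336x^5 + 140x^4 - 336x^3 + 56x^2 - 43x + 4

Δ f = -16x^7 - 56x^6 - 112x^5 - 140x^4 - 112x^3 - 56x^2 - 15x - 1
D f = -16x^7 + x + 1/2
∇ f = -16x^7 + 56x^6 - 112x^5 + 140x^4 - 112x^3 + 56x^2 - 15x + 2
(Δ + D + ∇) f = -48x^7 - 224x^5 - 224x^3 - 29x + 3/2
∇ f = -16x^7 + 56x^6 - 112x^5 + 140x^4 - 112x^3 + 56x^2 - 15x + 2
D f = -16x^7 + x + 1/2
((Δ + D + ∇) + ∇ + D) f = -80x^7 + 56x^6 - 336x^5 + 140x^4 - 336x^3 + 56x^2 - 43x + 4


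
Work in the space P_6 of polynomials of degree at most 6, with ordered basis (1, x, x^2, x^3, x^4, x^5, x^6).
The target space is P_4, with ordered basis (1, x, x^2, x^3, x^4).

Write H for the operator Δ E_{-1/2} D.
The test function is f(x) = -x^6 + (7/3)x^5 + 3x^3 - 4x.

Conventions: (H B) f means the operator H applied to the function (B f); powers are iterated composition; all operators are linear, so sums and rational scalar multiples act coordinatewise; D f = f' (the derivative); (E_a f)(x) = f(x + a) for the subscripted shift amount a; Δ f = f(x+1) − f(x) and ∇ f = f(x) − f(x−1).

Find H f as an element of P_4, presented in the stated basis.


the image equals g(x) = -30x^4 + (140/3)x^3 - 15x^2 + (89/3)x - 3/8

D f = -6x^5 + (35/3)x^4 + 9x^2 - 4
E_{-1/2} D f = -6x^5 + (80/3)x^4 - (115/3)x^3 + 34x^2 - (401/24)x - 5/6
Δ E_{-1/2} D f = -30x^4 + (140/3)x^3 - 15x^2 + (89/3)x - 3/8


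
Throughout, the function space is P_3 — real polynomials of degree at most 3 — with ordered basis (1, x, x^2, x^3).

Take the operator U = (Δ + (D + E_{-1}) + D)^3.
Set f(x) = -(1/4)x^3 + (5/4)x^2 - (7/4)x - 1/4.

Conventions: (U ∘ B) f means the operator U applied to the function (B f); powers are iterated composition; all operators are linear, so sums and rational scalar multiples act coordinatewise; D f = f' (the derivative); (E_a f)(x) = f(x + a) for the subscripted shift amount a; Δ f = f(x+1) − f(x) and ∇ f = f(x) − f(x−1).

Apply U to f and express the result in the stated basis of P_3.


Δ f = -(3/4)x^2 + (7/4)x - 3/4
D f = -(3/4)x^2 + (5/2)x - 7/4
E_{-1} f = -(1/4)x^3 + 2x^2 - 5x + 3
(D + E_{-1}) f = -(1/4)x^3 + (5/4)x^2 - (5/2)x + 5/4
D f = -(3/4)x^2 + (5/2)x - 7/4
(Δ + (D + E_{-1}) + D) f = -(1/4)x^3 - (1/4)x^2 + (7/4)x - 5/4
Δ (Δ + (D + E_{-1}) + D) f = -(3/4)x^2 - (5/4)x + 5/4
D (Δ + (D + E_{-1}) + D) f = -(3/4)x^2 - (1/2)x + 7/4
E_{-1} (Δ + (D + E_{-1}) + D) f = -(1/4)x^3 + (1/2)x^2 + (3/2)x - 3
(D + E_{-1}) (Δ + (D + E_{-1}) + D) f = -(1/4)x^3 - (1/4)x^2 + x - 5/4
D (Δ + (D + E_{-1}) + D) f = -(3/4)x^2 - (1/2)x + 7/4
(Δ + (D + E_{-1}) + D) (Δ + (D + E_{-1}) + D) f = -(1/4)x^3 - (7/4)x^2 - (3/4)x + 7/4
Δ (Δ + (D + E_{-1}) + D) (Δ + (D + E_{-1}) + D) f = -(3/4)x^2 - (17/4)x - 11/4
D (Δ + (D + E_{-1}) + D) (Δ + (D + E_{-1}) + D) f = -(3/4)x^2 - (7/2)x - 3/4
E_{-1} (Δ + (D + E_{-1}) + D) (Δ + (D + E_{-1}) + D) f = -(1/4)x^3 - x^2 + 2x + 1
(D + E_{-1}) (Δ + (D + E_{-1}) + D) (Δ + (D + E_{-1}) + D) f = -(1/4)x^3 - (7/4)x^2 - (3/2)x + 1/4
D (Δ + (D + E_{-1}) + D) (Δ + (D + E_{-1}) + D) f = -(3/4)x^2 - (7/2)x - 3/4
(Δ + (D + E_{-1}) + D) (Δ + (D + E_{-1}) + D) (Δ + (D + E_{-1}) + D) f = -(1/4)x^3 - (13/4)x^2 - (37/4)x - 13/4

the image equals g(x) = -(1/4)x^3 - (13/4)x^2 - (37/4)x - 13/4


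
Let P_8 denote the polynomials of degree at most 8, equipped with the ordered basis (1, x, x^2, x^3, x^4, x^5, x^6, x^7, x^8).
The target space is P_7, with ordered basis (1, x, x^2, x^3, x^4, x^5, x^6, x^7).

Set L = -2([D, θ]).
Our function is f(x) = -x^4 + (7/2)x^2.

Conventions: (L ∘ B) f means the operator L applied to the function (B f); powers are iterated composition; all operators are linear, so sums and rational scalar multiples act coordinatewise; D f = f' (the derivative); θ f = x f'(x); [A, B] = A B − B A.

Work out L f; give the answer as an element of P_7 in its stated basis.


the image equals g(x) = 8x^3 - 14x

θ f = -4x^4 + 7x^2
D θ f = -16x^3 + 14x
D f = -4x^3 + 7x
θ D f = -12x^3 + 7x
[D, θ] f = -4x^3 + 7x
(-2([D, θ])) f = 8x^3 - 14x


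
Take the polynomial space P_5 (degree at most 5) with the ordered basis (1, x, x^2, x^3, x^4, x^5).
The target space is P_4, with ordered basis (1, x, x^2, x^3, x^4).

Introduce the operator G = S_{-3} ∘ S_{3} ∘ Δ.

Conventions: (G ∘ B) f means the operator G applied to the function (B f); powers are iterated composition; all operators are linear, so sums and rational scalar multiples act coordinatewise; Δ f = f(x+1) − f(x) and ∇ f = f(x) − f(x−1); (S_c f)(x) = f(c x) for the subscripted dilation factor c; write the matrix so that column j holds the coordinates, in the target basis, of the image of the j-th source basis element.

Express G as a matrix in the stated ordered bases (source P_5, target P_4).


image of 1: 0
image of x: 1
image of x^2: -18x + 1
image of x^3: 243x^2 - 27x + 1
image of x^4: -2916x^3 + 486x^2 - 36x + 1
image of x^5: 32805x^4 - 7290x^3 + 810x^2 - 45x + 1
each image's coordinates form column j of the matrix

the matrix is [[0, 1, 1, 1, 1, 1]; [0, 0, -18, -27, -36, -45]; [0, 0, 0, 243, 486, 810]; [0, 0, 0, 0, -2916, -7290]; [0, 0, 0, 0, 0, 32805]] (rows listed top to bottom)


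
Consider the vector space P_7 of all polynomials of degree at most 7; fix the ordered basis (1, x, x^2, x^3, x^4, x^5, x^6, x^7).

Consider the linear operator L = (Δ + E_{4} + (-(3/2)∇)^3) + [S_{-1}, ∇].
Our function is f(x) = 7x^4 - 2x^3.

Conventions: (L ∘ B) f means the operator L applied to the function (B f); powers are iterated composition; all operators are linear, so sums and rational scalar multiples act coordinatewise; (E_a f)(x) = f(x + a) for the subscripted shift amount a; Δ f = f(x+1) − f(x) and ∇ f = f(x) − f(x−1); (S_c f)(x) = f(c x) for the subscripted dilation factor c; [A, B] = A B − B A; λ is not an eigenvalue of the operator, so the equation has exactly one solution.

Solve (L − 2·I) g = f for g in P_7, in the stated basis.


the result is g(x) = -7x^4 - 82x^3 - 2436x^2 - 19995x - 187860

write g with unknown coordinates in the stated basis and equate coefficients in (L − 2·I) g = f
solving from the highest basis element down gives g = -7x^4 - 82x^3 - 2436x^2 - 19995x - 187860
check: L g = -7x^4 - 166x^3 - 4872x^2 - 39990x - 375720
so L g − 2·g = 7x^4 - 2x^3 = f ✓


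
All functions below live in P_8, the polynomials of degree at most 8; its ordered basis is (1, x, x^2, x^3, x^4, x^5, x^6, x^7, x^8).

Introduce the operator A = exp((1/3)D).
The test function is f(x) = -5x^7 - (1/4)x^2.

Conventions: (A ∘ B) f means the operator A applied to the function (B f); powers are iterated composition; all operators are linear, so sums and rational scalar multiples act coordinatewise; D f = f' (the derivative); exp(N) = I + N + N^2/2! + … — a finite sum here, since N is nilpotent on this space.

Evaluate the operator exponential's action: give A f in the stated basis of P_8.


order-1 term: -(35/3)x^6 - (1/6)x
order-2 term: -(35/3)x^5 - 1/36
order-3 term: -(175/27)x^4
order-4 term: -(175/81)x^3
order-5 term: -(35/81)x^2
order-6 term: -(35/729)x
order-7 term: -5/2187
the series for exp((1/3)D) f terminates at order 7
exp((1/3)D) f = -5x^7 - (35/3)x^6 - (35/3)x^5 - (175/27)x^4 - (175/81)x^3 - (221/324)x^2 - (313/1458)x - 263/8748

g(x) = -5x^7 - (35/3)x^6 - (35/3)x^5 - (175/27)x^4 - (175/81)x^3 - (221/324)x^2 - (313/1458)x - 263/8748


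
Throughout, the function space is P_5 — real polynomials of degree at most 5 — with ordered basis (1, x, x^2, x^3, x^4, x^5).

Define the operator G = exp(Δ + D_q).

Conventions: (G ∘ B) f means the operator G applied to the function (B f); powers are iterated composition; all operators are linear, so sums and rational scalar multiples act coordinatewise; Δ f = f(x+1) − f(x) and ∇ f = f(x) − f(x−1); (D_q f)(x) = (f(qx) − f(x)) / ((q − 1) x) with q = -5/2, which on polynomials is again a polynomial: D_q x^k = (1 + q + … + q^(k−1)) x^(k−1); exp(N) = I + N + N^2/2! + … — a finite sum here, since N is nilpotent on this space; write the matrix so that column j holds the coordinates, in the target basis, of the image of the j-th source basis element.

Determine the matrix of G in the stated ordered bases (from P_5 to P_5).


the matrix is [[1, 2, 3/2, 55/6, -9533/768, -76475/2048]; [0, 1, 1/2, 79/16, -3553/384, -958315/24576]; [0, 0, 1, 31/4, -1321/64, -149913/1024]; [0, 0, 0, 1, -55/8, -26645/256]; [0, 0, 0, 0, 1, 531/16]; [0, 0, 0, 0, 0, 1]] (rows listed top to bottom)

image of 1: 1
image of x: x + 2
image of x^2: x^2 + (1/2)x + 3/2
image of x^3: x^3 + (31/4)x^2 + (79/16)x + 55/6
image of x^4: x^4 - (55/8)x^3 - (1321/64)x^2 - (3553/384)x - 9533/768
image of x^5: x^5 + (531/16)x^4 - (26645/256)x^3 - (149913/1024)x^2 - (958315/24576)x - 76475/2048
each image's coordinates form column j of the matrix


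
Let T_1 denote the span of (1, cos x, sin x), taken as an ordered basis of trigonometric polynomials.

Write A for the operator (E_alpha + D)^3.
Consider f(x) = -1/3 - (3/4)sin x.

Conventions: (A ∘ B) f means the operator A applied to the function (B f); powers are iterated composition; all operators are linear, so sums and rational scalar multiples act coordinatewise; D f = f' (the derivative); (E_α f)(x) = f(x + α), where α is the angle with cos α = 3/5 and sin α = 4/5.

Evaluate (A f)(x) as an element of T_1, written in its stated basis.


E_alpha f = -1/3 - (3/5)cos x - (9/20)sin x
D f = -(3/4)cos x
(E_alpha + D) f = -1/3 - (27/20)cos x - (9/20)sin x
E_alpha (E_alpha + D) f = -1/3 - (117/100)cos x + (81/100)sin x
D (E_alpha + D) f = -(9/20)cos x + (27/20)sin x
(E_alpha + D) (E_alpha + D) f = -1/3 - (81/50)cos x + (54/25)sin x
E_alpha (E_alpha + D) (E_alpha + D) f = -1/3 + (189/250)cos x + (324/125)sin x
D (E_alpha + D) (E_alpha + D) f = (54/25)cos x + (81/50)sin x
(E_alpha + D) (E_alpha + D) (E_alpha + D) f = -1/3 + (729/250)cos x + (1053/250)sin x

the result is g(x) = -1/3 + (729/250)cos x + (1053/250)sin x


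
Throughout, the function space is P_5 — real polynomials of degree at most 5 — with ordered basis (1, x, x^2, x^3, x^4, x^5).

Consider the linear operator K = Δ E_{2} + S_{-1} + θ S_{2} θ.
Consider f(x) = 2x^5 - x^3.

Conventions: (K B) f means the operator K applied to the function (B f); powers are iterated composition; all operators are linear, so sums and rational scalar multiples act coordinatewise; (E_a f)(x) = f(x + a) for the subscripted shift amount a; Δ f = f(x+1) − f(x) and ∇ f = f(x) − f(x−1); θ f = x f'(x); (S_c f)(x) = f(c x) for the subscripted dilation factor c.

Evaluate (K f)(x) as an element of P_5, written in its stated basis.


the image equals g(x) = 1598x^5 + 10x^4 + 29x^3 + 377x^2 + 635x + 403

E_{2} f = 2x^5 + 20x^4 + 79x^3 + 154x^2 + 148x + 56
Δ E_{2} f = 10x^4 + 100x^3 + 377x^2 + 635x + 403
S_{-1} f = -2x^5 + x^3
θ f = 10x^5 - 3x^3
S_{2} θ f = 320x^5 - 24x^3
θ S_{2} θ f = 1600x^5 - 72x^3
(Δ E_{2} + S_{-1} + θ S_{2} θ) f = 1598x^5 + 10x^4 + 29x^3 + 377x^2 + 635x + 403


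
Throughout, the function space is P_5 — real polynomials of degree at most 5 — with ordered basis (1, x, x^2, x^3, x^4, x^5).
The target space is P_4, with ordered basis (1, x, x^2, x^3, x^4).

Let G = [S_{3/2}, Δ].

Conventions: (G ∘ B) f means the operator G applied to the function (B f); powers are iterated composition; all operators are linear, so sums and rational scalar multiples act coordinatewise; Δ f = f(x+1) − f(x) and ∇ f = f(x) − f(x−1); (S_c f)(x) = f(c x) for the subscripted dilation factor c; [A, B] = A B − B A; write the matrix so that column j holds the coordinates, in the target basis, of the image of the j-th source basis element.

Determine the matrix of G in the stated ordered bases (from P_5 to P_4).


the matrix is [[0, -1/2, -5/4, -19/8, -65/16, -211/32]; [0, 0, -3/2, -45/8, -57/4, -975/32]; [0, 0, 0, -27/8, -135/8, -855/16]; [0, 0, 0, 0, -27/4, -675/16]; [0, 0, 0, 0, 0, -405/32]] (rows listed top to bottom)

image of 1: 0
image of x: -1/2
image of x^2: -(3/2)x - 5/4
image of x^3: -(27/8)x^2 - (45/8)x - 19/8
image of x^4: -(27/4)x^3 - (135/8)x^2 - (57/4)x - 65/16
image of x^5: -(405/32)x^4 - (675/16)x^3 - (855/16)x^2 - (975/32)x - 211/32
each image's coordinates form column j of the matrix


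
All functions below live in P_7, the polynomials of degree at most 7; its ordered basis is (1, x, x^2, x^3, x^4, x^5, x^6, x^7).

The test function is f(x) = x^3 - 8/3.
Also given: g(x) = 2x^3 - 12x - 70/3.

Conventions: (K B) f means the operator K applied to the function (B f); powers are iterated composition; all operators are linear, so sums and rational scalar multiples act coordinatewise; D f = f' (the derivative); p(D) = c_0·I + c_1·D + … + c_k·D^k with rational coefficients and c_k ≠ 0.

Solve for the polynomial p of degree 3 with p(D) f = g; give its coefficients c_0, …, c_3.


p(D) = 2·I − 2·D^2 − 3·D^3, i.e. c_0 = 2, c_1 = 0, c_2 = -2, c_3 = -3

D^0 f = x^3 - 8/3
D^1 f = 3x^2
D^2 f = 6x
D^3 f = 6
matching coefficients of g against c_0 f + c_1 Df + … from the top degree down determines the c_i
solution: c_0 = 2, c_1 = 0, c_2 = -2, c_3 = -3


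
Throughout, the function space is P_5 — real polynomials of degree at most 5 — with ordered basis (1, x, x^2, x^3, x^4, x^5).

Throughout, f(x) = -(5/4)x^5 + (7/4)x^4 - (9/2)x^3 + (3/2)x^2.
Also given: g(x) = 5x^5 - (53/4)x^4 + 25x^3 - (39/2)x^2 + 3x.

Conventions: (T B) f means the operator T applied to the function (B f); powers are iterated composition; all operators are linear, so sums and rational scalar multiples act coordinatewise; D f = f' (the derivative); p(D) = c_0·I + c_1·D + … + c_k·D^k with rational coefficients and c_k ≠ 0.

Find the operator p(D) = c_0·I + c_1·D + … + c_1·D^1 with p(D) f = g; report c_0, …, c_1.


D^0 f = -(5/4)x^5 + (7/4)x^4 - (9/2)x^3 + (3/2)x^2
D^1 f = -(25/4)x^4 + 7x^3 - (27/2)x^2 + 3x
matching coefficients of g against c_0 f + c_1 Df + … from the top degree down determines the c_i
solution: c_0 = -4, c_1 = 1

c_0 = -4, c_1 = 1


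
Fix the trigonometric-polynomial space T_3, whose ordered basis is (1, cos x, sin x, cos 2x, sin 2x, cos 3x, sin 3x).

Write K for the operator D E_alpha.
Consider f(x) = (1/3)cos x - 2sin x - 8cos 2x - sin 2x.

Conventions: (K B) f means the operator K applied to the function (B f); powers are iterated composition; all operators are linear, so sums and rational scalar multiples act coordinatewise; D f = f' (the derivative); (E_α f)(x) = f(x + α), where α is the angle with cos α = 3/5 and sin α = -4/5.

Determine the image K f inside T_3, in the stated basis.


the image equals g(x) = -(14/15)cos x - (9/5)sin x - (74/5)cos 2x - (32/5)sin 2x

E_alpha f = (9/5)cos x - (14/15)sin x + (16/5)cos 2x - (37/5)sin 2x
D E_alpha f = -(14/15)cos x - (9/5)sin x - (74/5)cos 2x - (32/5)sin 2x


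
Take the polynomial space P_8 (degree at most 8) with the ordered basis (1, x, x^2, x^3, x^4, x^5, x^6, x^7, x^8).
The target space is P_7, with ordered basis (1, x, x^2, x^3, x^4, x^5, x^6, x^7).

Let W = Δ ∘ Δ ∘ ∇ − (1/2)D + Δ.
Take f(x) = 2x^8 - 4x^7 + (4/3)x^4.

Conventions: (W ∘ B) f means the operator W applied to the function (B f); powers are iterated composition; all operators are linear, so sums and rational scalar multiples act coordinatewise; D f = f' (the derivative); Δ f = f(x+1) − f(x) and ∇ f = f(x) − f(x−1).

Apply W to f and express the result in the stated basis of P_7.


∇ f = 16x^7 - 84x^6 + 196x^5 - 280x^4 + (772/3)x^3 - 148x^2 + (148/3)x - 22/3
Δ ∇ f = 112x^6 - 168x^5 + 280x^4 - 280x^3 + 128x^2 - 56x + 20/3
Δ Δ ∇ f = 672x^5 + 840x^4 + 1680x^3 + 840x^2 + 368x + 16
D f = 16x^7 - 28x^6 + (16/3)x^3
(-(1/2)D) f = -8x^7 + 14x^6 - (8/3)x^3
Δ f = 16x^7 + 28x^6 + 28x^5 - (68/3)x^3 - 20x^2 - (20/3)x - 2/3
(Δ ∘ Δ ∘ ∇ − (1/2)D + Δ) f = 8x^7 + 42x^6 + 700x^5 + 840x^4 + (4964/3)x^3 + 820x^2 + (1084/3)x + 46/3

the result is g(x) = 8x^7 + 42x^6 + 700x^5 + 840x^4 + (4964/3)x^3 + 820x^2 + (1084/3)x + 46/3


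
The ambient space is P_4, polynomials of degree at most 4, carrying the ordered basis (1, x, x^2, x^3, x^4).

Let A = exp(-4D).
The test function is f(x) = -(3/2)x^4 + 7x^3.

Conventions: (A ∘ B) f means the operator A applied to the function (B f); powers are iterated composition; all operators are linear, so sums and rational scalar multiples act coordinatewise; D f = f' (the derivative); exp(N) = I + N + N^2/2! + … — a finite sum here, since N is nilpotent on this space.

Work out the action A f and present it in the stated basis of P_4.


order-1 term: 24x^3 - 84x^2
order-2 term: -144x^2 + 336x
order-3 term: 384x - 448
order-4 term: -384
the series for exp(-4D) f terminates at order 4
exp(-4D) f = -(3/2)x^4 + 31x^3 - 228x^2 + 720x - 832

the image equals g(x) = -(3/2)x^4 + 31x^3 - 228x^2 + 720x - 832


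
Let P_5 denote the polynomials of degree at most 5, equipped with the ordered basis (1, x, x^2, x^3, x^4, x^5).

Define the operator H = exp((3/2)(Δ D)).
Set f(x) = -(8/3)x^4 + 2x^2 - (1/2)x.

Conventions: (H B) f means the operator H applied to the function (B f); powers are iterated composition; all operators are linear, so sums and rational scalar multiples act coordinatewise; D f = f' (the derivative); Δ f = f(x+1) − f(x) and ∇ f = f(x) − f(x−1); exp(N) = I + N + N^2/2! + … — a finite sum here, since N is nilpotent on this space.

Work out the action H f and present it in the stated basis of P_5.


order-1 term: -48x^2 - 48x - 10
order-2 term: -72
the series for exp((3/2)(Δ D)) f terminates at order 2
exp((3/2)(Δ D)) f = -(8/3)x^4 - 46x^2 - (97/2)x - 82

g(x) = -(8/3)x^4 - 46x^2 - (97/2)x - 82


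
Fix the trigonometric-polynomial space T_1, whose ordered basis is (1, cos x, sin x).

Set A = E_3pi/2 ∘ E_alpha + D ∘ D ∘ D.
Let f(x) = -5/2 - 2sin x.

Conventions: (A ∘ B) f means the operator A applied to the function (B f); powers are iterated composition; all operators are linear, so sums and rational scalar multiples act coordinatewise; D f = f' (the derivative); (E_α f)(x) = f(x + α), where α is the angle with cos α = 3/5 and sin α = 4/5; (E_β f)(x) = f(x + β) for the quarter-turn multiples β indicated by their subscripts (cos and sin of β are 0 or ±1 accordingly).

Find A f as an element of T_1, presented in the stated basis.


the image equals g(x) = -5/2 + (16/5)cos x - (8/5)sin x

E_alpha f = -5/2 - (8/5)cos x - (6/5)sin x
E_3pi/2 E_alpha f = -5/2 + (6/5)cos x - (8/5)sin x
D f = -2cos x
D D f = 2sin x
D D D f = 2cos x
(E_3pi/2 ∘ E_alpha + D ∘ D ∘ D) f = -5/2 + (16/5)cos x - (8/5)sin x
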